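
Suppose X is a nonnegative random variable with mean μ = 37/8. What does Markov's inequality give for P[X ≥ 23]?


μ = E[X] = 37/8, a = 23.
Markov: P[X ≥ 23] ≤ μ/a = (37/8)/23 = 37/184.
Numerically: ≈ 0.2011.
(Since a = 23 > μ = 4.6250, the bound 37/184 is < 1 and informative.)

P[X ≥ 23] ≤ 37/184 ≈ 0.2011.


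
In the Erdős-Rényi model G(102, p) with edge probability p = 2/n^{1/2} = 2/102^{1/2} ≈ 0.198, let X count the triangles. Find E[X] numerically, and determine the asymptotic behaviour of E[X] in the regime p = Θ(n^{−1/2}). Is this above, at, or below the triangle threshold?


Number of potential triangles: C(102, 3) = 171700.
Each occurs with probability p³ ≈ (0.198)³ ≈ 7.765863e-03.
By linearity: E[X] = C(102, 3)·p³ ≈ 171700 · 7.765863e-03 ≈ 1333.3987.
Since α = 1/2 < 1, p = c/n^{1/2} ≫ 1/n is above the triangle threshold p ~ 1/n. Asymptotically E[X] ~ (c³/6)·n^{3(1−α)} = (2³/6)·n^{1.5} → ∞; triangles are abundant w.h.p.

E[X] ≈ 1333.3987; in regime p = Θ(1/n^{1/2}) E[X] diverges (above the triangle threshold p ~ 1/n).


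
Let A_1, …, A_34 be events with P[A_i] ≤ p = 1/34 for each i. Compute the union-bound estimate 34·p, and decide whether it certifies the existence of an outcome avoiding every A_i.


Union bound: P[∪_{i=1}^{34} A_i] ≤ Σ_i P[A_i] ≤ 34·p = 34·(1/34) = 1.
Numerically: 1 ≈ 1.000000.
Is 1 < 1? NO.
Since the bound 1 is ≥ 1, the union bound is uninformative here; it does NOT by itself certify existence.

34·p = 1 ≈ 1.000000; existence NOT certified by the union bound.


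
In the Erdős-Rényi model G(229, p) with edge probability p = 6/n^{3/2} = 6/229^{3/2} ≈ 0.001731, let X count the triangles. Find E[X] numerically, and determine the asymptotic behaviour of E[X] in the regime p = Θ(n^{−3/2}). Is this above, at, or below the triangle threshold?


Number of potential triangles: C(229, 3) = 1975354.
Each occurs with probability p³ ≈ (0.001731)³ ≈ 5.190319e-09.
By linearity: E[X] = C(229, 3)·p³ ≈ 1975354 · 5.190319e-09 ≈ 0.0103.
Since α = 3/2 > 1, p = c/n^{3/2} = o(1/n) is below the triangle threshold p ~ 1/n. Asymptotically E[X] ~ (c³/6)·n^{3(1−α)} = (6³/6)·n^{-1.5} → 0, so by Markov's inequality G has no triangles w.h.p.

E[X] ≈ 0.0103; in regime p = Θ(1/n^{3/2}) E[X] tends to 0 (below the triangle threshold p ~ 1/n).


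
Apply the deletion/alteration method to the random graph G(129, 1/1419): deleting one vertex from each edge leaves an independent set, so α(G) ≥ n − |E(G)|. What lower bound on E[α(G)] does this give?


E[|E(G)|] = C(129, 2)·p = 8256 · (1/1419) = 64/11.
E[α(G)] ≥ n − E[|E(G)|] = 129 − 64/11 = 1355/11.
Numerically: ≈ 123.18182.
(This is only a lower bound; the true E[α(G)] may be larger.)

E[α(G)] ≥ 1355/11 ≈ 123.18182.


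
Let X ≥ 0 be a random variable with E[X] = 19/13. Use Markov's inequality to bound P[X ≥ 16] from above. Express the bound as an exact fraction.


μ = E[X] = 19/13, a = 16.
Markov: P[X ≥ 16] ≤ μ/a = (19/13)/16 = 19/208.
Numerically: ≈ 0.0913.
(Since a = 16 > μ = 1.4615, the bound 19/208 is < 1 and informative.)

P[X ≥ 16] ≤ 19/208 ≈ 0.0913.


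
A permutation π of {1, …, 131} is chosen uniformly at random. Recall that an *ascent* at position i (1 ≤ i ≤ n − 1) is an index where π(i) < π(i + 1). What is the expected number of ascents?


Write X = Σ X_I over i = 1, …, 130, with X_I the indicator of one ascent.
There are 130 indicators.
For each fixed i, the pair (π(i), π(i+1)) is a uniformly random ordered pair of distinct values from {1, …, 131}; by symmetry P[π(i) < π(i+1)] = 1/2.
By linearity: E[X] = 130 · (1/2) = (131 − 1) · (1/2) = 65 ≈ 65.000.

E[X] = 65 = 65.000.


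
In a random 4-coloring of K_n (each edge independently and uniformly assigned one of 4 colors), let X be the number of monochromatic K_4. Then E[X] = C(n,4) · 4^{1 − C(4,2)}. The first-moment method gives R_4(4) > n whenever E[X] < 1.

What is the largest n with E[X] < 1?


We need C(n, 4) · 4^{1 − 6} < 1, i.e. C(n, 4) < 4^{6 − 1} = 1024.
Check values of n near the boundary:
  n = 13: C(13, 4) = 715; 715 < 1024? YES
  n = 14: C(14, 4) = 1001; 1001 < 1024? YES
  n = 15: C(15, 4) = 1365; 1365 < 1024? NO
  n = 16: C(16, 4) = 1820; 1820 < 1024? NO
The largest n with C(n, 4) < 1024 is n = 14 (where E[X] = 1001/1024 ≈ 0.9775). Hence R_4(4) > 14, i.e. R_4(4) ≥ 15.

Largest n = 14; hence R_4(4) > 14.


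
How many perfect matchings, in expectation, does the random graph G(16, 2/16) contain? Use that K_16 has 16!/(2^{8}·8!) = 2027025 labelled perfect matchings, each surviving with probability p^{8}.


K_16 has 16!/(2^{8}·8!) = 2027025 labelled perfect matchings.
For each such perfect matching H, let X_H = 1 if all 8 edges of H are present in G. Then P[X_H = 1] = p^{8} = (1/8)^{8} = 1/16777216.
By linearity: E[X] = Σ_H E[X_H] = 2027025 · p^{8} = 2027025 · 1/16777216 = 2027025/16777216.
Numerically: E[X] ≈ 0.1208.

E[X] = 2027025 · (1/8)^{8} = 2027025/16777216 ≈ 0.1208.


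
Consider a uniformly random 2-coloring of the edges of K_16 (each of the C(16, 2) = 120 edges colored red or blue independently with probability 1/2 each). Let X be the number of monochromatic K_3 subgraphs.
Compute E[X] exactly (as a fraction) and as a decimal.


Let X = Σ_S X_S over the C(16, 3) = 560 subsets S of size 3, where X_S = 1 if the K_3 on S is monochromatic.
For a fixed S, the K_3 on S has C(3, 2) = 3 edges. P[all 3 edges red] = (1/2)^3, and likewise for blue, so P[monochromatic] = 2·(1/2)^3 = 2^{1 − 3} = 1/4.
By linearity: E[X] = C(16, 3) · 2^{1 − 3} = 560 · 1/4 = 140.
Numerically: E[X] ≈ 140.00000.

E[X] = C(16,3)·2^(1−C(3,2)) = 140 ≈ 140.00000.


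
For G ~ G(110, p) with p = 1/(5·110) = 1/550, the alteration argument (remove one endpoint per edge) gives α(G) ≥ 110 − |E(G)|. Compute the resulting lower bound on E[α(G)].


E[|E(G)|] = C(110, 2)·p = 5995 · (1/550) = 109/10.
E[α(G)] ≥ n − E[|E(G)|] = 110 − 109/10 = 991/10.
Numerically: ≈ 99.1000.
(This is only a lower bound; the true E[α(G)] may be larger.)

E[α(G)] ≥ 991/10 ≈ 99.1000.


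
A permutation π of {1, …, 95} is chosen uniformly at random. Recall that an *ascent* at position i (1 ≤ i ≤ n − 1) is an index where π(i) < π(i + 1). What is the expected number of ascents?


Write X = Σ X_I over i = 1, …, 94, with X_I the indicator of one ascent.
There are 94 indicators.
For each fixed i, the pair (π(i), π(i+1)) is a uniformly random ordered pair of distinct values from {1, …, 95}; by symmetry P[π(i) < π(i+1)] = 1/2.
By linearity: E[X] = 94 · (1/2) = (95 − 1) · (1/2) = 47 ≈ 47.0000.

E[X] = 47 = 47.0000.


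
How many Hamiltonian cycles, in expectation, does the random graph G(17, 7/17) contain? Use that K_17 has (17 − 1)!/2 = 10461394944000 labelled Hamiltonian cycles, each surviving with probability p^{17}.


K_17 has (17 − 1)!/2 = 10461394944000 labelled Hamiltonian cycles.
For each such Hamiltonian cycle H, let X_H = 1 if all 17 edges of H are present in G. Then P[X_H = 1] = p^{17} = (7/17)^{17} = 232630513987207/827240261886336764177.
Summing the indicators: E[X] = Σ_H E[X_H] = 10461394944000 · p^{17} = 10461394944000 · 232630513987207/827240261886336764177 = 2433639682845888590481408000/827240261886336764177.
Numerically: E[X] ≈ 2.942e+06.

E[X] = 10461394944000 · (7/17)^{17} = 2433639682845888590481408000/827240261886336764177 ≈ 2.942e+06.


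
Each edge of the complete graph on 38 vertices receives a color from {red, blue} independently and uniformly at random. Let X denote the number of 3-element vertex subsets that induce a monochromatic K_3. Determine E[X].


Let X = Σ_S X_S over the C(38, 3) = 8436 subsets S of size 3, where X_S = 1 if the K_3 on S is monochromatic.
For a fixed S, the K_3 on S has C(3, 2) = 3 edges. P[all 3 edges red] = (1/2)^3, and likewise for blue, so P[monochromatic] = 2·(1/2)^3 = 2^{1 − 3} = 1/4.
By linearity of expectation: E[X] = C(38, 3) · 2^{1 − 3} = 8436 · 1/4 = 2109.
Numerically: E[X] ≈ 2109.000.

E[X] = C(38,3)·2^(1−C(3,2)) = 2109 ≈ 2109.000.


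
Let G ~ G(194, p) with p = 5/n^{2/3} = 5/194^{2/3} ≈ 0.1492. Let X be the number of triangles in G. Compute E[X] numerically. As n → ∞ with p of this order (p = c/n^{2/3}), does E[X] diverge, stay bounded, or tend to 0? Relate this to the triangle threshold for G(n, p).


Number of potential triangles: C(194, 3) = 1198144.
Each occurs with probability p³ ≈ (0.1492)³ ≈ 3.3212881e-03.
By linearity: E[X] = C(194, 3)·p³ ≈ 1198144 · 3.3212881e-03 ≈ 3979.38144.
Since α = 2/3 < 1, p = c/n^{2/3} ≫ 1/n is above the triangle threshold p ~ 1/n. Asymptotically E[X] ~ (c³/6)·n^{3(1−α)} = (5³/6)·n^{1} → ∞; triangles are abundant w.h.p.

E[X] ≈ 3979.38144; in regime p = Θ(1/n^{2/3}) E[X] diverges (above the triangle threshold p ~ 1/n).


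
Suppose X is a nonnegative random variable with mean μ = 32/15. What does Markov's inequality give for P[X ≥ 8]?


μ = E[X] = 32/15, a = 8.
Markov: P[X ≥ 8] ≤ μ/a = (32/15)/8 = 4/15.
Numerically: ≈ 0.2667.
(Since a = 8 > μ = 2.1333, the bound 4/15 is < 1 and informative.)

P[X ≥ 8] ≤ 4/15 ≈ 0.2667.


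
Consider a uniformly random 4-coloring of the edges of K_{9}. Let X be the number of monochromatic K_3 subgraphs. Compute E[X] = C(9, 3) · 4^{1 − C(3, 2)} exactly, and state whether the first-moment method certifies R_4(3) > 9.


E[X] = C(9, 3) · 4^{1 − 3} = 84 · 4^{−2} = 84/16.
As a reduced fraction: E[X] = 21/4 ≈ 5.250000.
Is E[X] < 1? NO.
Since E[X] ≥ 1, the first-moment bound is inconclusive at n = 9; it does NOT by itself certify R_4(3) > 9.

E[X] = 21/4 ≈ 5.250000; E[X] ≥ 1; first-moment method inconclusive here.


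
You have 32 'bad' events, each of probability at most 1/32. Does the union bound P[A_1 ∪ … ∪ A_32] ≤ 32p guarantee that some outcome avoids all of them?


Union bound: P[∪_{i=1}^{32} A_i] ≤ Σ_i P[A_i] ≤ 32·p = 32·(1/32) = 1.
Numerically: 1 ≈ 1.0000000.
Is 1 < 1? NO.
Since the bound 1 is ≥ 1, the union bound is uninformative here; it does NOT by itself certify existence.

32·p = 1 ≈ 1.0000000; existence NOT certified by the union bound.


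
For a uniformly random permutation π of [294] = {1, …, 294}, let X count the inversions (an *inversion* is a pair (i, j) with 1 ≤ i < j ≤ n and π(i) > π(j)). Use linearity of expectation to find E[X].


Write X = Σ X_I over the C(294, 2) = 43071 pairs i < j, with X_I the indicator of one inversion.
There are 43071 indicators.
For each fixed pair i < j, the values π(i) and π(j) are two distinct elements of {1, …, 294} in uniformly random order; by symmetry P[π(i) > π(j)] = 1/2.
By linearity: E[X] = 43071 · (1/2) = C(294, 2) · (1/2) = 43071/2 = 43071/2 ≈ 21535.500000.

E[X] = 43071/2 = 21535.500000.


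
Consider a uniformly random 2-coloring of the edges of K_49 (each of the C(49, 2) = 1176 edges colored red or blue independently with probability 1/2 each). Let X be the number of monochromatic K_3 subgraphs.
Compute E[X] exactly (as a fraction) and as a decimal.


Let X = Σ_S X_S over the C(49, 3) = 18424 subsets S of size 3, where X_S = 1 if the K_3 on S is monochromatic.
For a fixed S, the K_3 on S has C(3, 2) = 3 edges. P[all 3 edges red] = (1/2)^3, and likewise for blue, so P[monochromatic] = 2·(1/2)^3 = 2^{1 − 3} = 1/4.
Summing: E[X] = C(49, 3) · 2^{1 − 3} = 18424 · 1/4 = 4606.
Numerically: E[X] ≈ 4606.00000.

E[X] = C(49,3)·2^(1−C(3,2)) = 4606 ≈ 4606.00000.


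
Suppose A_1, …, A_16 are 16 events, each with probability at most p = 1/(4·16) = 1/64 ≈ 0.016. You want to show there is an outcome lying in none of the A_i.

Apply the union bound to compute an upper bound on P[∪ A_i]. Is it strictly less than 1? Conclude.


Union bound: P[∪_{i=1}^{16} A_i] ≤ Σ_i P[A_i] ≤ 16·p = 16·(1/64) = 1/4.
Numerically: 1/4 ≈ 0.250.
Is 1/4 < 1? YES.
Since P[∪ A_i] ≤ 1/4 < 1, the complement has P[∩ A_i^c] ≥ 1 − 1/4 = 3/4 > 0, so some outcome avoids every A_i.

16·p = 1/4 ≈ 0.250; existence CERTIFIED by the union bound.


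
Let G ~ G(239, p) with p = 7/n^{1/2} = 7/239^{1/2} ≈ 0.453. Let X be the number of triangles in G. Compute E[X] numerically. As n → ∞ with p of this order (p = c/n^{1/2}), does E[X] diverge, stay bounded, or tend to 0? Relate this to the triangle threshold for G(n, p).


Number of potential triangles: C(239, 3) = 2246839.
Each occurs with probability p³ ≈ (0.453)³ ≈ 9.28319e-02.
By linearity: E[X] = C(239, 3)·p³ ≈ 2246839 · 9.28319e-02 ≈ 208578.347.
Since α = 1/2 < 1, p = c/n^{1/2} ≫ 1/n is above the triangle threshold p ~ 1/n. Asymptotically E[X] ~ (c³/6)·n^{3(1−α)} = (7³/6)·n^{1.5} → ∞; triangles are abundant w.h.p.

E[X] ≈ 208578.347; in regime p = Θ(1/n^{1/2}) E[X] diverges (above the triangle threshold p ~ 1/n).


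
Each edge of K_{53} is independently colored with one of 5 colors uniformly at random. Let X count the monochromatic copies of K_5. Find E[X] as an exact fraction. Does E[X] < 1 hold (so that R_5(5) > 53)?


E[X] = C(53, 5) · 5^{1 − 10} = 2869685 · 5^{−9} = 2869685/1953125.
As a reduced fraction: E[X] = 573937/390625 ≈ 1.4693.
Is E[X] < 1? NO.
Since E[X] ≥ 1, the first-moment bound is inconclusive at n = 53; it does NOT by itself certify R_5(5) > 53.

E[X] = 573937/390625 ≈ 1.4693; E[X] ≥ 1; first-moment method inconclusive here.


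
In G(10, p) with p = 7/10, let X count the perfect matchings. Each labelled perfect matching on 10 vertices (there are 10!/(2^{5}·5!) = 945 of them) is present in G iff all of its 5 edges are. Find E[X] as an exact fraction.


K_10 has 10!/(2^{5}·5!) = 945 labelled perfect matchings.
For each such perfect matching H, let X_H = 1 if all 5 edges of H are present in G. Then P[X_H = 1] = p^{5} = (7/10)^{5} = 16807/100000.
By linearity: E[X] = Σ_H E[X_H] = 945 · p^{5} = 945 · 16807/100000 = 3176523/20000.
Numerically: E[X] ≈ 158.826.

E[X] = 945 · (7/10)^{5} = 3176523/20000 ≈ 158.826.


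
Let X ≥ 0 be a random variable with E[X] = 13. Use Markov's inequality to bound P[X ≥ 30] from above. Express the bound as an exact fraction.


μ = E[X] = 13, a = 30.
Markov: P[X ≥ 30] ≤ μ/a = (13)/30 = 13/30.
Numerically: ≈ 0.433.
(Since a = 30 > μ = 13.000, the bound 13/30 is < 1 and informative.)

P[X ≥ 30] ≤ 13/30 ≈ 0.433.


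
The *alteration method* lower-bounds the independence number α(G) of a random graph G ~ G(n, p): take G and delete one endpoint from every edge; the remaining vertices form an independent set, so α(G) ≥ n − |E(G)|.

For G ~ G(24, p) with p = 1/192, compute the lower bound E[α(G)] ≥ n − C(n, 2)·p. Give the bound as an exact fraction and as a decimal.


E[|E(G)|] = C(24, 2)·p = 276 · (1/192) = 23/16.
E[α(G)] ≥ n − E[|E(G)|] = 24 − 23/16 = 361/16.
Numerically: ≈ 22.56250.
(This is only a lower bound; the true E[α(G)] may be larger.)

E[α(G)] ≥ 361/16 ≈ 22.56250.


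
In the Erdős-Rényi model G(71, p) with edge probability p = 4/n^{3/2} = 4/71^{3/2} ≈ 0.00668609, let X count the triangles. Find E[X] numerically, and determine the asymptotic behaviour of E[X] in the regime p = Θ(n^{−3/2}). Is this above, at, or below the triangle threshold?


Number of potential triangles: C(71, 3) = 57155.
Each occurs with probability p³ ≈ (0.00668609)³ ≈ 2.98894143e-07.
By linearity: E[X] = C(71, 3)·p³ ≈ 57155 · 2.98894143e-07 ≈ 0.017083.
Since α = 3/2 > 1, p = c/n^{3/2} = o(1/n) is below the triangle threshold p ~ 1/n. Asymptotically E[X] ~ (c³/6)·n^{3(1−α)} = (4³/6)·n^{-1.5} → 0, so by Markov's inequality G has no triangles w.h.p.

E[X] ≈ 0.017083; in regime p = Θ(1/n^{3/2}) E[X] tends to 0 (below the triangle threshold p ~ 1/n).


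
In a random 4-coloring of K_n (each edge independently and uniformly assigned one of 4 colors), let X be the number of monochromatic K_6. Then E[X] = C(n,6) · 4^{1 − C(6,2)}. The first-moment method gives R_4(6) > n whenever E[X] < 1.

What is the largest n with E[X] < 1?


We need C(n, 6) · 4^{1 − 15} < 1, i.e. C(n, 6) < 4^{15 − 1} = 268435456.
Check values of n near the boundary:
  n = 75: C(75, 6) = 201359550; 201359550 < 268435456? YES
  n = 76: C(76, 6) = 218618940; 218618940 < 268435456? YES
  n = 77: C(77, 6) = 237093780; 237093780 < 268435456? YES
  n = 78: C(78, 6) = 256851595; 256851595 < 268435456? YES
  n = 79: C(79, 6) = 277962685; 277962685 < 268435456? NO
  n = 80: C(80, 6) = 300500200; 300500200 < 268435456? NO
  n = 81: C(81, 6) = 324540216; 324540216 < 268435456? NO
The largest n with C(n, 6) < 268435456 is n = 78 (where E[X] = 256851595/268435456 ≈ 0.9568468). Hence R_4(6) > 78, i.e. R_4(6) ≥ 79.

Largest n = 78; hence R_4(6) > 78.


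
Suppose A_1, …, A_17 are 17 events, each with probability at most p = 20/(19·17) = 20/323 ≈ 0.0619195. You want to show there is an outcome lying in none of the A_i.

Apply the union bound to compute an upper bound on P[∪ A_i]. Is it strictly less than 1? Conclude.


Union bound: P[∪_{i=1}^{17} A_i] ≤ Σ_i P[A_i] ≤ 17·p = 17·(20/323) = 20/19.
Numerically: 20/19 ≈ 1.0526316.
Is 20/19 < 1? NO.
Since the bound 20/19 is ≥ 1, the union bound is uninformative here; it does NOT by itself certify existence.

17·p = 20/19 ≈ 1.0526316; existence NOT certified by the union bound.


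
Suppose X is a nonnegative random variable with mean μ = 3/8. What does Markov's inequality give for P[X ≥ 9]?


μ = E[X] = 3/8, a = 9.
Markov: P[X ≥ 9] ≤ μ/a = (3/8)/9 = 1/24.
Numerically: ≈ 0.042.
(Since a = 9 > μ = 0.375, the bound 1/24 is < 1 and informative.)

P[X ≥ 9] ≤ 1/24 ≈ 0.042.


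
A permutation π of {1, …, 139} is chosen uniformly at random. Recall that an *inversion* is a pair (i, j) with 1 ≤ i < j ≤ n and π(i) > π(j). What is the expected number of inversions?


Write X = Σ X_I over the C(139, 2) = 9591 pairs i < j, with X_I the indicator of one inversion.
There are 9591 indicators.
For each fixed pair i < j, the values π(i) and π(j) are two distinct elements of {1, …, 139} in uniformly random order; by symmetry P[π(i) > π(j)] = 1/2.
By linearity: E[X] = 9591 · (1/2) = C(139, 2) · (1/2) = 9591/2 = 9591/2 ≈ 4795.5000.

E[X] = 9591/2 = 4795.5000.


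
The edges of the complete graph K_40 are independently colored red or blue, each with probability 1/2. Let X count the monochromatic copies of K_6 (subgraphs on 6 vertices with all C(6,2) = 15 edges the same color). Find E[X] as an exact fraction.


Let X = Σ_S X_S over the C(40, 6) = 3838380 subsets S of size 6, where X_S = 1 if the K_6 on S is monochromatic.
For a fixed S, the K_6 on S has C(6, 2) = 15 edges. P[all 15 edges red] = (1/2)^15, and likewise for blue, so P[monochromatic] = 2·(1/2)^15 = 2^{1 − 15} = 1/16384.
By linearity: E[X] = C(40, 6) · 2^{1 − 15} = 3838380 · 1/16384 = 959595/4096.
Numerically: E[X] ≈ 234.276.

E[X] = C(40,6)·2^(1−C(6,2)) = 959595/4096 ≈ 234.276.


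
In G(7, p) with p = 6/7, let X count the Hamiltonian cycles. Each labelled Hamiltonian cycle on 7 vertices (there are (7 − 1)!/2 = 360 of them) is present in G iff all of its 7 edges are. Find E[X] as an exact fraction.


K_7 has (7 − 1)!/2 = 360 labelled Hamiltonian cycles.
For each such Hamiltonian cycle H, let X_H = 1 if all 7 edges of H are present in G. Then P[X_H = 1] = p^{7} = (6/7)^{7} = 279936/823543.
By linearity of expectation: E[X] = Σ_H E[X_H] = 360 · p^{7} = 360 · 279936/823543 = 100776960/823543.
Numerically: E[X] ≈ 122.4.

E[X] = 360 · (6/7)^{7} = 100776960/823543 ≈ 122.4.


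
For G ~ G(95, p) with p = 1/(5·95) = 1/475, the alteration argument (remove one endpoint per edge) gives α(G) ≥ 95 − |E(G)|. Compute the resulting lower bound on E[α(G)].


E[|E(G)|] = C(95, 2)·p = 4465 · (1/475) = 47/5.
E[α(G)] ≥ n − E[|E(G)|] = 95 − 47/5 = 428/5.
Numerically: ≈ 85.600000.
(This is only a lower bound; the true E[α(G)] may be larger.)

E[α(G)] ≥ 428/5 ≈ 85.600000.


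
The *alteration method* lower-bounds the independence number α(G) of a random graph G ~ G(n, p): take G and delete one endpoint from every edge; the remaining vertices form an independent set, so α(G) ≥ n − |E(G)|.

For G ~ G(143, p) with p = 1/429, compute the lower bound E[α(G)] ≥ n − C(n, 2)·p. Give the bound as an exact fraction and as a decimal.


E[|E(G)|] = C(143, 2)·p = 10153 · (1/429) = 71/3.
E[α(G)] ≥ n − E[|E(G)|] = 143 − 71/3 = 358/3.
Numerically: ≈ 119.333333.
(This is only a lower bound; the true E[α(G)] may be larger.)

E[α(G)] ≥ 358/3 ≈ 119.333333.


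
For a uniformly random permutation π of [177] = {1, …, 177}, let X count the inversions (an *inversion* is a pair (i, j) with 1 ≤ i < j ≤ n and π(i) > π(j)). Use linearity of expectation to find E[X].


Write X = Σ X_I over the C(177, 2) = 15576 pairs i < j, with X_I the indicator of one inversion.
There are 15576 indicators.
For each fixed pair i < j, the values π(i) and π(j) are two distinct elements of {1, …, 177} in uniformly random order; by symmetry P[π(i) > π(j)] = 1/2.
By linearity: E[X] = 15576 · (1/2) = C(177, 2) · (1/2) = 15576/2 = 7788 ≈ 7788.0000.

E[X] = 7788 = 7788.0000.


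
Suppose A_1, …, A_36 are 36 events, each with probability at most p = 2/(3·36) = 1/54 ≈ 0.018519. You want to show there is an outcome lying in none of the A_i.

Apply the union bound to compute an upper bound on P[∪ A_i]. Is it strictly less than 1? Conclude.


Union bound: P[∪_{i=1}^{36} A_i] ≤ Σ_i P[A_i] ≤ 36·p = 36·(1/54) = 2/3.
Numerically: 2/3 ≈ 0.666667.
Is 2/3 < 1? YES.
Since P[∪ A_i] ≤ 2/3 < 1, the complement has P[∩ A_i^c] ≥ 1 − 2/3 = 1/3 > 0, so some outcome avoids every A_i.

36·p = 2/3 ≈ 0.666667; existence CERTIFIED by the union bound.


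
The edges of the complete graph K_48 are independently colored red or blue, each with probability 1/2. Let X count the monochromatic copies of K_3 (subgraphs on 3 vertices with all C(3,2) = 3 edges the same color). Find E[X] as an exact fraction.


Let X = Σ_S X_S over the C(48, 3) = 17296 subsets S of size 3, where X_S = 1 if the K_3 on S is monochromatic.
For a fixed S, the K_3 on S has C(3, 2) = 3 edges. P[all 3 edges red] = (1/2)^3, and likewise for blue, so P[monochromatic] = 2·(1/2)^3 = 2^{1 − 3} = 1/4.
By linearity of expectation: E[X] = C(48, 3) · 2^{1 − 3} = 17296 · 1/4 = 4324.
Numerically: E[X] ≈ 4324.000.

E[X] = C(48,3)·2^(1−C(3,2)) = 4324 ≈ 4324.000.


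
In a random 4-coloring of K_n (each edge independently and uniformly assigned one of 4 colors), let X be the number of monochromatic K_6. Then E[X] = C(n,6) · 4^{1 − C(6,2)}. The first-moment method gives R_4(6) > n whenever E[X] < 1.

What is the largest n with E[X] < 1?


We need C(n, 6) · 4^{1 − 15} < 1, i.e. C(n, 6) < 4^{15 − 1} = 268435456.
Check values of n near the boundary:
  n = 76: C(76, 6) = 218618940; 218618940 < 268435456? YES
  n = 77: C(77, 6) = 237093780; 237093780 < 268435456? YES
  n = 78: C(78, 6) = 256851595; 256851595 < 268435456? YES
  n = 79: C(79, 6) = 277962685; 277962685 < 268435456? NO
  n = 80: C(80, 6) = 300500200; 300500200 < 268435456? NO
  n = 81: C(81, 6) = 324540216; 324540216 < 268435456? NO
The largest n with C(n, 6) < 268435456 is n = 78 (where E[X] = 256851595/268435456 ≈ 0.9568468). Hence R_4(6) > 78, i.e. R_4(6) ≥ 79.

Largest n = 78; hence R_4(6) > 78.


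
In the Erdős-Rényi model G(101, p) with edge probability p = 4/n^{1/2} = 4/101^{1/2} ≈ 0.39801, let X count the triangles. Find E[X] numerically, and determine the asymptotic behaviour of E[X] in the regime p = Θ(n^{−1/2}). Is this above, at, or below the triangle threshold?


Number of potential triangles: C(101, 3) = 166650.
Each occurs with probability p³ ≈ (0.39801)³ ≈ 6.3051862e-02.
By linearity: E[X] = C(101, 3)·p³ ≈ 166650 · 6.3051862e-02 ≈ 10507.59273.
Since α = 1/2 < 1, p = c/n^{1/2} ≫ 1/n is above the triangle threshold p ~ 1/n. Asymptotically E[X] ~ (c³/6)·n^{3(1−α)} = (4³/6)·n^{1.5} → ∞; triangles are abundant w.h.p.

E[X] ≈ 10507.59273; in regime p = Θ(1/n^{1/2}) E[X] diverges (above the triangle threshold p ~ 1/n).


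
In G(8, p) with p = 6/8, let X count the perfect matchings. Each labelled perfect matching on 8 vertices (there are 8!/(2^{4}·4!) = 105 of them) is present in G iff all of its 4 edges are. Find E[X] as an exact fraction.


K_8 has 8!/(2^{4}·4!) = 105 labelled perfect matchings.
For each such perfect matching H, let X_H = 1 if all 4 edges of H are present in G. Then P[X_H = 1] = p^{4} = (3/4)^{4} = 81/256.
Summing the indicators: E[X] = Σ_H E[X_H] = 105 · p^{4} = 105 · 81/256 = 8505/256.
Numerically: E[X] ≈ 33.223.

E[X] = 105 · (3/4)^{4} = 8505/256 ≈ 33.223.


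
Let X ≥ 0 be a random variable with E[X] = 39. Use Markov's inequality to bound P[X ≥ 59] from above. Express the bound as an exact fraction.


μ = E[X] = 39, a = 59.
Markov: P[X ≥ 59] ≤ μ/a = (39)/59 = 39/59.
Numerically: ≈ 0.661017.
(Since a = 59 > μ = 39.000000, the bound 39/59 is < 1 and informative.)

P[X ≥ 59] ≤ 39/59 ≈ 0.661017.


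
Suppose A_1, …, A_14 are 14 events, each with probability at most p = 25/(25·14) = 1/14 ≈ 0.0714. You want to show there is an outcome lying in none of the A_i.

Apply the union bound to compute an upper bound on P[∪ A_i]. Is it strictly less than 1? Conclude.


Union bound: P[∪_{i=1}^{14} A_i] ≤ Σ_i P[A_i] ≤ 14·p = 14·(1/14) = 1.
Numerically: 1 ≈ 1.0000.
Is 1 < 1? NO.
Since the bound 1 is ≥ 1, the union bound is uninformative here; it does NOT by itself certify existence.

14·p = 1 ≈ 1.0000; existence NOT certified by the union bound.


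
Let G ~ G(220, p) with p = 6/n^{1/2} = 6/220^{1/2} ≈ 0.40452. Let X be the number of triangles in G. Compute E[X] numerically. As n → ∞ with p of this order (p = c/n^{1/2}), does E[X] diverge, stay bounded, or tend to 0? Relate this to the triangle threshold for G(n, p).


Number of potential triangles: C(220, 3) = 1750540.
Each occurs with probability p³ ≈ (0.40452)³ ≈ 6.61941683e-02.
By linearity: E[X] = C(220, 3)·p³ ≈ 1750540 · 6.61941683e-02 ≈ 115875.539401.
Since α = 1/2 < 1, p = c/n^{1/2} ≫ 1/n is above the triangle threshold p ~ 1/n. Asymptotically E[X] ~ (c³/6)·n^{3(1−α)} = (6³/6)·n^{1.5} → ∞; triangles are abundant w.h.p.

E[X] ≈ 115875.539401; in regime p = Θ(1/n^{1/2}) E[X] diverges (above the triangle threshold p ~ 1/n).


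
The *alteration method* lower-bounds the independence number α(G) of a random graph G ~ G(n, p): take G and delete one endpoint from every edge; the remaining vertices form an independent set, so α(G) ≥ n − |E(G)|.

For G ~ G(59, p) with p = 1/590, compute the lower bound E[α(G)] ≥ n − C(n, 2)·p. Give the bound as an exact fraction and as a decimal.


E[|E(G)|] = C(59, 2)·p = 1711 · (1/590) = 29/10.
E[α(G)] ≥ n − E[|E(G)|] = 59 − 29/10 = 561/10.
Numerically: ≈ 56.1000.
(This is only a lower bound; the true E[α(G)] may be larger.)

E[α(G)] ≥ 561/10 ≈ 56.1000.


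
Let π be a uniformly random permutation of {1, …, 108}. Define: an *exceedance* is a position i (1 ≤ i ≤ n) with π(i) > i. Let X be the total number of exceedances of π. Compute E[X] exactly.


Write X = Σ_{i=1}^{108} X_i, where X_i = 1_{π(i) > i}.
For each fixed i, π(i) is uniform over {1, …, 108} (marginal of a uniform permutation), so P[π(i) > i] = (n − i)/n. Summing: Σ_{i=1}^{108} (n − i)/n = (0 + 1 + … + 107)/108 = 108(108 − 1)/(2·108) = (108 − 1)/2.
Hence E[X] = Σ_{i=1}^{108} (108 − i)/108 = 107/2 ≈ 53.50000.

E[X] = 107/2 = 53.50000.


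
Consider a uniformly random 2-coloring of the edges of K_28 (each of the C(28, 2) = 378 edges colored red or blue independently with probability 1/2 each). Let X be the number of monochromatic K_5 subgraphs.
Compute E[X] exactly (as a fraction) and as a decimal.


Let X = Σ_S X_S over the C(28, 5) = 98280 subsets S of size 5, where X_S = 1 if the K_5 on S is monochromatic.
For a fixed S, the K_5 on S has C(5, 2) = 10 edges. P[all 10 edges red] = (1/2)^10, and likewise for blue, so P[monochromatic] = 2·(1/2)^10 = 2^{1 − 10} = 1/512.
Summing: E[X] = C(28, 5) · 2^{1 − 10} = 98280 · 1/512 = 12285/64.
Numerically: E[X] ≈ 191.95312.

E[X] = C(28,5)·2^(1−C(5,2)) = 12285/64 ≈ 191.95312.


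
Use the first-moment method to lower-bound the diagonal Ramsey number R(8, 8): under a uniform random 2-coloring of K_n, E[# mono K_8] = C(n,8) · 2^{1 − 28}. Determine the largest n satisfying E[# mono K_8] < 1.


We need C(n, 8) · 2^{1 − 28} < 1, i.e. C(n, 8) < 2^{28 − 1} = 134217728.
Check values of n near the boundary:
  n = 41: C(41, 8) = 95548245; 95548245 < 134217728? YES
  n = 42: C(42, 8) = 118030185; 118030185 < 134217728? YES
  n = 43: C(43, 8) = 145008513; 145008513 < 134217728? NO
The largest n with C(n, 8) < 134217728 is n = 42 (where E[X] = 118030185/134217728 ≈ 0.87939). Hence R(8, 8) > 42, i.e. R(8, 8) ≥ 43.

Largest n = 42; hence R(8, 8) > 42.


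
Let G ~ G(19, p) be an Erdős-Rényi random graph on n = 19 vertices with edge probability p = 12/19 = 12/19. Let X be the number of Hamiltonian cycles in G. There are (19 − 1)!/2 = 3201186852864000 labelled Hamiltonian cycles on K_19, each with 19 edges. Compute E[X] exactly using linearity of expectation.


K_19 has (19 − 1)!/2 = 3201186852864000 labelled Hamiltonian cycles.
For each such Hamiltonian cycle H, let X_H = 1 if all 19 edges of H are present in G. Then P[X_H = 1] = p^{19} = (12/19)^{19} = 319479999370622926848/1978419655660313589123979.
By linearity of expectation: E[X] = Σ_H E[X_H] = 3201186852864000 · p^{19} = 3201186852864000 · 319479999370622926848/1978419655660313589123979 = 1022715173738237107931793611292672000/1978419655660313589123979.
Numerically: E[X] ≈ 5.17e+11.

E[X] = 3201186852864000 · (12/19)^{19} = 1022715173738237107931793611292672000/1978419655660313589123979 ≈ 5.17e+11.


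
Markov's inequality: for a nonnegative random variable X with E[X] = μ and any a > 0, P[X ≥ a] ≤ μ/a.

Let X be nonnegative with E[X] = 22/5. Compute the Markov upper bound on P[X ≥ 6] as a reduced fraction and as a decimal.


μ = E[X] = 22/5, a = 6.
Markov: P[X ≥ 6] ≤ μ/a = (22/5)/6 = 11/15.
Numerically: ≈ 0.73333.
(Since a = 6 > μ = 4.40000, the bound 11/15 is < 1 and informative.)

P[X ≥ 6] ≤ 11/15 ≈ 0.73333.


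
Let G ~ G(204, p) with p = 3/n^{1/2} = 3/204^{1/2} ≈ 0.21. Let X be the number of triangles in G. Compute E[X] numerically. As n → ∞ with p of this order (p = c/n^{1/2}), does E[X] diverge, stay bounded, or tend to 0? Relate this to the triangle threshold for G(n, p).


Number of potential triangles: C(204, 3) = 1394204.
Each occurs with probability p³ ≈ (0.21)³ ≈ 9.266559e-03.
By linearity: E[X] = C(204, 3)·p³ ≈ 1394204 · 9.266559e-03 ≈ 12919.4742.
Since α = 1/2 < 1, p = c/n^{1/2} ≫ 1/n is above the triangle threshold p ~ 1/n. Asymptotically E[X] ~ (c³/6)·n^{3(1−α)} = (3³/6)·n^{1.5} → ∞; triangles are abundant w.h.p.

E[X] ≈ 12919.4742; in regime p = Θ(1/n^{1/2}) E[X] diverges (above the triangle threshold p ~ 1/n).


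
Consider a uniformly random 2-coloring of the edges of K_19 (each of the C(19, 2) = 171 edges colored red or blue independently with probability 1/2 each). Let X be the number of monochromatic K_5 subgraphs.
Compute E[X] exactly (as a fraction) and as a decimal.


Let X = Σ_S X_S over the C(19, 5) = 11628 subsets S of size 5, where X_S = 1 if the K_5 on S is monochromatic.
For a fixed S, the K_5 on S has C(5, 2) = 10 edges. P[all 10 edges red] = (1/2)^10, and likewise for blue, so P[monochromatic] = 2·(1/2)^10 = 2^{1 − 10} = 1/512.
By linearity: E[X] = C(19, 5) · 2^{1 − 10} = 11628 · 1/512 = 2907/128.
Numerically: E[X] ≈ 22.711.

E[X] = C(19,5)·2^(1−C(5,2)) = 2907/128 ≈ 22.711.


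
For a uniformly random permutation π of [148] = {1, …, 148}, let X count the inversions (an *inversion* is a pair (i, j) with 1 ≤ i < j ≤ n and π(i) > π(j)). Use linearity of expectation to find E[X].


Write X = Σ X_I over the C(148, 2) = 10878 pairs i < j, with X_I the indicator of one inversion.
There are 10878 indicators.
For each fixed pair i < j, the values π(i) and π(j) are two distinct elements of {1, …, 148} in uniformly random order; by symmetry P[π(i) > π(j)] = 1/2.
By linearity: E[X] = 10878 · (1/2) = C(148, 2) · (1/2) = 10878/2 = 5439 ≈ 5439.000000.

E[X] = 5439 = 5439.000000.


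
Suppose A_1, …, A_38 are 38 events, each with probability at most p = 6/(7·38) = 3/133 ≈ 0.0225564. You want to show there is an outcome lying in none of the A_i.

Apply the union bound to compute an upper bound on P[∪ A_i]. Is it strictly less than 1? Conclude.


Union bound: P[∪_{i=1}^{38} A_i] ≤ Σ_i P[A_i] ≤ 38·p = 38·(3/133) = 6/7.
Numerically: 6/7 ≈ 0.8571429.
Is 6/7 < 1? YES.
Since P[∪ A_i] ≤ 6/7 < 1, the complement has P[∩ A_i^c] ≥ 1 − 6/7 = 1/7 > 0, so some outcome avoids every A_i.

38·p = 6/7 ≈ 0.8571429; existence CERTIFIED by the union bound.


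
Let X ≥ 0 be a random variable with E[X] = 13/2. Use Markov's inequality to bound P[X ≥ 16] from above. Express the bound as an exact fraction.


μ = E[X] = 13/2, a = 16.
Markov: P[X ≥ 16] ≤ μ/a = (13/2)/16 = 13/32.
Numerically: ≈ 0.406.
(Since a = 16 > μ = 6.500, the bound 13/32 is < 1 and informative.)

P[X ≥ 16] ≤ 13/32 ≈ 0.406.


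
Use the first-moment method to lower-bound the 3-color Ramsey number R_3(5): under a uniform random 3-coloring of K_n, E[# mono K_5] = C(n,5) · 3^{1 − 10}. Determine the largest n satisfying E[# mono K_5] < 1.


We need C(n, 5) · 3^{1 − 10} < 1, i.e. C(n, 5) < 3^{10 − 1} = 19683.
Check values of n near the boundary:
  n = 15: C(15, 5) = 3003; 3003 < 19683? YES
  n = 16: C(16, 5) = 4368; 4368 < 19683? YES
  n = 17: C(17, 5) = 6188; 6188 < 19683? YES
  n = 18: C(18, 5) = 8568; 8568 < 19683? YES
  n = 19: C(19, 5) = 11628; 11628 < 19683? YES
  n = 20: C(20, 5) = 15504; 15504 < 19683? YES
  n = 21: C(21, 5) = 20349; 20349 < 19683? NO
The largest n with C(n, 5) < 19683 is n = 20 (where E[X] = 5168/6561 ≈ 0.788). Hence R_3(5) > 20, i.e. R_3(5) ≥ 21.

Largest n = 20; hence R_3(5) > 20.


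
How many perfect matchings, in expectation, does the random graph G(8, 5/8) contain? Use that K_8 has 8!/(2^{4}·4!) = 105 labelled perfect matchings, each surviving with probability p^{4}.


K_8 has 8!/(2^{4}·4!) = 105 labelled perfect matchings.
For each such perfect matching H, let X_H = 1 if all 4 edges of H are present in G. Then P[X_H = 1] = p^{4} = (5/8)^{4} = 625/4096.
By linearity: E[X] = Σ_H E[X_H] = 105 · p^{4} = 105 · 625/4096 = 65625/4096.
Numerically: E[X] ≈ 16.02.

E[X] = 105 · (5/8)^{4} = 65625/4096 ≈ 16.02.


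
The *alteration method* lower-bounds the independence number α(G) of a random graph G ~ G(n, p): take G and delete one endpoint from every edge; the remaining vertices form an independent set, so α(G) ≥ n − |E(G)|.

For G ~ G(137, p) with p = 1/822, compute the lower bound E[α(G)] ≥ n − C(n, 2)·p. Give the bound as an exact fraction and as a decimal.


E[|E(G)|] = C(137, 2)·p = 9316 · (1/822) = 34/3.
E[α(G)] ≥ n − E[|E(G)|] = 137 − 34/3 = 377/3.
Numerically: ≈ 125.66667.
(This is only a lower bound; the true E[α(G)] may be larger.)

E[α(G)] ≥ 377/3 ≈ 125.66667.


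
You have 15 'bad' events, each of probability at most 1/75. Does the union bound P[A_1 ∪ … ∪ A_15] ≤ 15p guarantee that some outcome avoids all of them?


Union bound: P[∪_{i=1}^{15} A_i] ≤ Σ_i P[A_i] ≤ 15·p = 15·(1/75) = 1/5.
Numerically: 1/5 ≈ 0.200000.
Is 1/5 < 1? YES.
Since P[∪ A_i] ≤ 1/5 < 1, the complement has P[∩ A_i^c] ≥ 1 − 1/5 = 4/5 > 0, so some outcome avoids every A_i.

15·p = 1/5 ≈ 0.200000; existence CERTIFIED by the union bound.


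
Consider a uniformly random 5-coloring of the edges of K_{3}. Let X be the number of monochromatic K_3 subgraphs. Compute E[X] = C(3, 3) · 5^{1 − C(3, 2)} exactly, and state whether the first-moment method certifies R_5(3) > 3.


E[X] = C(3, 3) · 5^{1 − 3} = 1 · 5^{−2} = 1/25.
As a reduced fraction: E[X] = 1/25 ≈ 0.0400000.
Is E[X] < 1? YES.
Since E[X] < 1, there exists a 5-coloring of K_{3} with no monochromatic K_3; hence R_5(3) > 3.

E[X] = 1/25 ≈ 0.0400000; E[X] < 1, so R_5(3) > 3.


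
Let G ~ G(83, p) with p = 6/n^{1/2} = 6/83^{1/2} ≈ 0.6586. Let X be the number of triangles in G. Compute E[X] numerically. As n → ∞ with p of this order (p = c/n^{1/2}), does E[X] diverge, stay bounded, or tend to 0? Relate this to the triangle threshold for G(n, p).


Number of potential triangles: C(83, 3) = 91881.
Each occurs with probability p³ ≈ (0.6586)³ ≈ 2.856516e-01.
By linearity: E[X] = C(83, 3)·p³ ≈ 91881 · 2.856516e-01 ≈ 26245.9517.
Since α = 1/2 < 1, p = c/n^{1/2} ≫ 1/n is above the triangle threshold p ~ 1/n. Asymptotically E[X] ~ (c³/6)·n^{3(1−α)} = (6³/6)·n^{1.5} → ∞; triangles are abundant w.h.p.

E[X] ≈ 26245.9517; in regime p = Θ(1/n^{1/2}) E[X] diverges (above the triangle threshold p ~ 1/n).


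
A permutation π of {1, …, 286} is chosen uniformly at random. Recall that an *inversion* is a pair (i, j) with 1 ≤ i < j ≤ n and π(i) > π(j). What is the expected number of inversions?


Write X = Σ X_I over the C(286, 2) = 40755 pairs i < j, with X_I the indicator of one inversion.
There are 40755 indicators.
For each fixed pair i < j, the values π(i) and π(j) are two distinct elements of {1, …, 286} in uniformly random order; by symmetry P[π(i) > π(j)] = 1/2.
By linearity: E[X] = 40755 · (1/2) = C(286, 2) · (1/2) = 40755/2 = 40755/2 ≈ 20377.500.

E[X] = 40755/2 = 20377.500.


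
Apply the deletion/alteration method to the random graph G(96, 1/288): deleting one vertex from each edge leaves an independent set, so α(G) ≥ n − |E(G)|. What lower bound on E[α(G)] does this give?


E[|E(G)|] = C(96, 2)·p = 4560 · (1/288) = 95/6.
E[α(G)] ≥ n − E[|E(G)|] = 96 − 95/6 = 481/6.
Numerically: ≈ 80.167.
(This is only a lower bound; the true E[α(G)] may be larger.)

E[α(G)] ≥ 481/6 ≈ 80.167.


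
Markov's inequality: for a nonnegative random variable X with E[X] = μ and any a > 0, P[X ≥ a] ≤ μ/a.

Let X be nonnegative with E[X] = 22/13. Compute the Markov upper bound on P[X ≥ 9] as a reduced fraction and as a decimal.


μ = E[X] = 22/13, a = 9.
Markov: P[X ≥ 9] ≤ μ/a = (22/13)/9 = 22/117.
Numerically: ≈ 0.18803.
(Since a = 9 > μ = 1.69231, the bound 22/117 is < 1 and informative.)

P[X ≥ 9] ≤ 22/117 ≈ 0.18803.


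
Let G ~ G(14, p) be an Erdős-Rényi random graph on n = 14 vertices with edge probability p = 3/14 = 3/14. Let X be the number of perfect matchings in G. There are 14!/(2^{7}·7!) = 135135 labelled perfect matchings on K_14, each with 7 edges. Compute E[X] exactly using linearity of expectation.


K_14 has 14!/(2^{7}·7!) = 135135 labelled perfect matchings.
For each such perfect matching H, let X_H = 1 if all 7 edges of H are present in G. Then P[X_H = 1] = p^{7} = (3/14)^{7} = 2187/105413504.
Summing the indicators: E[X] = Σ_H E[X_H] = 135135 · p^{7} = 135135 · 2187/105413504 = 42220035/15059072.
Numerically: E[X] ≈ 2.8036.

E[X] = 135135 · (3/14)^{7} = 42220035/15059072 ≈ 2.8036.


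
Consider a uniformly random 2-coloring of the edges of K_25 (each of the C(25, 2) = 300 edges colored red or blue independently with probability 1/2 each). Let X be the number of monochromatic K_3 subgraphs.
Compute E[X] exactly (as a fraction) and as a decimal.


Let X = Σ_S X_S over the C(25, 3) = 2300 subsets S of size 3, where X_S = 1 if the K_3 on S is monochromatic.
For a fixed S, the K_3 on S has C(3, 2) = 3 edges. P[all 3 edges red] = (1/2)^3, and likewise for blue, so P[monochromatic] = 2·(1/2)^3 = 2^{1 − 3} = 1/4.
By linearity of expectation: E[X] = C(25, 3) · 2^{1 − 3} = 2300 · 1/4 = 575.
Numerically: E[X] ≈ 575.000000.

E[X] = C(25,3)·2^(1−C(3,2)) = 575 ≈ 575.000000.
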